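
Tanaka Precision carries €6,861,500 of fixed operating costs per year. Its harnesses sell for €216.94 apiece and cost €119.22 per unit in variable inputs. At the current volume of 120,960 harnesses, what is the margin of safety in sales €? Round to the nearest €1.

€11,008,420

Unit CM = price − variable cost = €216.94 − €119.22 = €97.72. Break-even units = €6,861,500 ÷ €97.72 = 70,215.92; break-even revenue = 70,215.92 × €216.94 = €15,232,642.35.
Current sales = 120,960 × €216.94 = €26,241,062.40.
Margin of safety = €26,241,062.40 − €15,232,642.35 = €11,008,420.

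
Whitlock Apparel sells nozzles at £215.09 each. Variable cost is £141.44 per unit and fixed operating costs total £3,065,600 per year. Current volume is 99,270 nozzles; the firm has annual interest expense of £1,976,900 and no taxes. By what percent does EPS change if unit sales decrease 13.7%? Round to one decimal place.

-44.1%

At 99,270 units, contribution = 99,270 × £73.65 = £7,311,235.50.
Subtracting fixed costs: EBIT = £7,311,235.50 − £3,065,600 = £4,245,635.50.
After interest of £1,976,900.00, pre-tax earnings = £2,268,735.50.
Degree of combined leverage = contribution ÷ (EBIT − I) = £7,311,235.50 ÷ £2,268,735.50 = 3.2226.
%ΔEPS = DCL × %ΔSales = 3.2226 × -13.7% = -44.1%.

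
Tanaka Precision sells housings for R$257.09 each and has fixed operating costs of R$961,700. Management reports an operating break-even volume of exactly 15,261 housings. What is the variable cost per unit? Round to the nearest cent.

R$194.07

At break-even, FC = Q × (P − VC), so P − VC = R$961,700 ÷ 15,261 = R$63.0168.
Variable cost per unit = R$257.09 − R$63.0168 = R$194.07.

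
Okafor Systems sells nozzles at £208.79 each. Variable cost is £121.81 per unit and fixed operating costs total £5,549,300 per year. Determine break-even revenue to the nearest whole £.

Contribution margin per unit = £208.79 − £121.81 = £86.98, a CM ratio of £86.98 ÷ £208.79 = 0.4166.
Break-even revenue = fixed costs × price ÷ CM = £5,549,300 × £208.79 ÷ £86.98 = £13,320,744.

£13,320,744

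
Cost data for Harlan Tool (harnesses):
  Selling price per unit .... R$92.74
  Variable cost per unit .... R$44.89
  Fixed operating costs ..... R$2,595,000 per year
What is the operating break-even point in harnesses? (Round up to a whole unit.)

54,232 harnesses

Unit CM = price − variable cost = R$92.74 − R$44.89 = R$47.85.
Break-even volume = fixed costs ÷ CM per unit = R$2,595,000 ÷ R$47.85 = 54,231.97, so 54,232 harnesses.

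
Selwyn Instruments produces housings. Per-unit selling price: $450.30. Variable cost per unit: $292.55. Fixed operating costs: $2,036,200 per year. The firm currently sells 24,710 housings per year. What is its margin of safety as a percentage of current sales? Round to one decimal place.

47.8%

Contribution margin per unit = $450.30 − $292.55 = $157.75. Break-even units = $2,036,200 ÷ $157.75 = 12,907.77; break-even revenue = 12,907.77 × $450.30 = $5,812,366.78.
Actual sales revenue = 24,710 × $450.30 = $11,126,913.00.
Margin of safety = ($11,126,913.00 − $5,812,366.78) ÷ $11,126,913.00 = 47.8%.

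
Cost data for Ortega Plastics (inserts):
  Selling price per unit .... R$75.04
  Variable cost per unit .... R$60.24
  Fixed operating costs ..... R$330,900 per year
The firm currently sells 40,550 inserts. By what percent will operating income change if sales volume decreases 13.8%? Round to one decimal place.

-30.8%

Contribution at this volume is 40,550 × R$14.80 = R$600,140.00.
EBIT = R$600,140.00 − R$330,900 = R$269,240.00.
So DOL = total CM / EBIT = R$600,140.00 / R$269,240.00 = 2.2290.
So EBIT moves 2.2290 × (-13.8%) = -30.8%.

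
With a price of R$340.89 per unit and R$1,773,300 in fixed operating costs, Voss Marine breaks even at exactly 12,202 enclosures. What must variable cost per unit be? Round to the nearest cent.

R$195.56

Contribution per unit must be FC / Q = R$1,773,300 / 12,202 = R$145.3286.
Hence VC = price − CM = R$340.89 − R$145.3286 = R$195.56.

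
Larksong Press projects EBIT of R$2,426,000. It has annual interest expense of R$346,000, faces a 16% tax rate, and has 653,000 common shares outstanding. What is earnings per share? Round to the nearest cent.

Pre-tax income = R$2,426,000 − R$346,000.00 = R$2,080,000.00.
After tax at 16%: net income = R$2,080,000.00 × 0.84 = R$1,747,200.00.
Per share: R$1,747,200.00 / 653,000 shares = R$2.68.

R$2.68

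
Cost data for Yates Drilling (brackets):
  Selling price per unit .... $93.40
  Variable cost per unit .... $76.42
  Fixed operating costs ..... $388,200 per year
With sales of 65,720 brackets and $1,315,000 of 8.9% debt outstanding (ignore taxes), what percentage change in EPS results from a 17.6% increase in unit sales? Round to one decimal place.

+32.2%

At 65,720 units, contribution = 65,720 × $16.98 = $1,115,925.60.
Subtracting fixed costs: EBIT = $1,115,925.60 − $388,200 = $727,725.60.
After interest of $117,035.00, pre-tax earnings = $610,690.60.
Degree of combined leverage = contribution ÷ (EBIT − I) = $1,115,925.60 ÷ $610,690.60 = 1.8273.
%ΔEPS = DCL × %ΔSales = 1.8273 × +17.6% = +32.2%.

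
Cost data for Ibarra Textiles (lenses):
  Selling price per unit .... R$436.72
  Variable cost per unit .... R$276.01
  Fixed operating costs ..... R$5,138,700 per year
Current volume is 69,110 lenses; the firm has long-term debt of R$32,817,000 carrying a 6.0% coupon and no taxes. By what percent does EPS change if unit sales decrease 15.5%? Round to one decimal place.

-43.0%

At 69,110 units, contribution = 69,110 × R$160.71 = R$11,106,668.10.
Subtracting fixed costs: EBIT = R$11,106,668.10 − R$5,138,700 = R$5,967,968.10.
After interest of R$1,969,020.00, pre-tax earnings = R$3,998,948.10.
Degree of combined leverage = contribution ÷ (EBIT − I) = R$11,106,668.10 ÷ R$3,998,948.10 = 2.7774.
%ΔEPS = DCL × %ΔSales = 2.7774 × -15.5% = -43.0%.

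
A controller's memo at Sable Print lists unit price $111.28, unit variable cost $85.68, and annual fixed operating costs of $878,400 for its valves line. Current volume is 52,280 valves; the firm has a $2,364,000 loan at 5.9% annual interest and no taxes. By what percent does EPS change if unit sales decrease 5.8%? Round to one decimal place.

At 52,280 units, contribution = 52,280 × $25.60 = $1,338,368.00.
Subtracting fixed costs: EBIT = $1,338,368.00 − $878,400 = $459,968.00.
Interest = $139,476.00, so EBIT − I = $320,492.00.
DCL = total CM / (EBIT − I) = $1,338,368.00 / $320,492.00 = 4.1760.
%ΔEPS = DCL × %ΔSales = 4.1760 × -5.8% = -24.2%.

-24.2%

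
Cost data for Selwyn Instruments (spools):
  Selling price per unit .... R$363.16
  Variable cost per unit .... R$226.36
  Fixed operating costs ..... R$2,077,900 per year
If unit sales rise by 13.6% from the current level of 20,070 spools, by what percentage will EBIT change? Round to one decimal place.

+55.9%

At 20,070 units, contribution = 20,070 × R$136.80 = R$2,745,576.00.
EBIT = R$2,745,576.00 − R$2,077,900 = R$667,676.00.
DOL = contribution ÷ EBIT = R$2,745,576.00 ÷ R$667,676.00 = 4.1121.
%ΔEBIT = DOL × %ΔSales = 4.1121 × +13.6% = +55.9%.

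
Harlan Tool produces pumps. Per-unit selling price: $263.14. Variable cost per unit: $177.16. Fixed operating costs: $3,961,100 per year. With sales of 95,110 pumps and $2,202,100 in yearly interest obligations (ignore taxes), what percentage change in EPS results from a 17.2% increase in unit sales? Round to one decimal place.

Total contribution margin = 95,110 × $85.98 = $8,177,557.80.
EBIT = $8,177,557.80 − $3,961,100 = $4,216,457.80.
After interest of $2,202,100.00, pre-tax earnings = $2,014,357.80.
Degree of combined leverage = contribution ÷ (EBIT − I) = $8,177,557.80 ÷ $2,014,357.80 = 4.0596.
%ΔEPS = DCL × %ΔSales = 4.0596 × +17.2% = +69.8%.

+69.8%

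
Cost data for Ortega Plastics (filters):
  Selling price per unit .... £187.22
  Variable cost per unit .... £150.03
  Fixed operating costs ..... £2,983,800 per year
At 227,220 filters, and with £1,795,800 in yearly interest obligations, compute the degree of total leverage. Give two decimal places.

2.30

Contribution at this volume is 227,220 × £37.19 = £8,450,311.80.
Operating income = contribution − fixed costs = £8,450,311.80 − £2,983,800 = £5,466,511.80. Interest = £1,795,800.00, so EBIT − I = £3,670,711.80.
DCL = contribution ÷ (EBIT − I) = £8,450,311.80 ÷ £3,670,711.80 = 2.3021.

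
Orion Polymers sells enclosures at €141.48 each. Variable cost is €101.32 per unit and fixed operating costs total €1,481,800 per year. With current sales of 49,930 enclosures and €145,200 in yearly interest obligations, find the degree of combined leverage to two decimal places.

5.30

Total contribution margin = 49,930 × €40.16 = €2,005,188.80.
EBIT = €2,005,188.80 − €1,481,800 = €523,388.80. Interest = €145,200.00, so EBIT − I = €378,188.80.
DCL = contribution ÷ (EBIT − I) = €2,005,188.80 ÷ €378,188.80 = 5.3021.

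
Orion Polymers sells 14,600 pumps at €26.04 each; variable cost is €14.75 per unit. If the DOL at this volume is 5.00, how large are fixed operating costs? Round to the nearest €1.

€131,867

At 14,600 units, contribution = 14,600 × €11.29 = €164,834.00.
Since DOL = CM ÷ EBIT, EBIT = €164,834.00 ÷ 5.00 = €32,966.80.
And FC = contribution − EBIT = €164,834.00 − €32,966.80 = €131,867.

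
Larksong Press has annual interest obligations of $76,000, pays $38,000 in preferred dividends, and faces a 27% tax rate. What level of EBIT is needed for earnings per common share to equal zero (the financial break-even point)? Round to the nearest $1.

Preferred dividends are paid after tax, so their pre-tax equivalent is $38,000 ÷ (1 − 0.27) = $52,054.79.
Financial break-even EBIT = interest + D_p ÷ (1 − t) = $76,000 + $52,054.79 = $128,054.79.

$128,055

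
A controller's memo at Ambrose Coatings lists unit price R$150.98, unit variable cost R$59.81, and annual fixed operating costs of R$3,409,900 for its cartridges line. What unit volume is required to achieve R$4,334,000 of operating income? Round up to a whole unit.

84,940 cartridges

Each unit contributes R$150.98 − R$59.81 = R$91.17.
Required volume = (fixed costs + target profit) ÷ CM = (R$3,409,900 + R$4,334,000) ÷ R$91.17 = 84,939.12, so 84,940 cartridges.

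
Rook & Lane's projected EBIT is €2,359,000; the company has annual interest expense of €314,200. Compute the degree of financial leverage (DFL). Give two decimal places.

1.15

Annual interest charges come to €314,200.00.
DFL = EBIT ÷ (EBIT − I) = €2,359,000 ÷ (€2,359,000 − €314,200.00) = €2,359,000 ÷ €2,044,800.00 = 1.1537.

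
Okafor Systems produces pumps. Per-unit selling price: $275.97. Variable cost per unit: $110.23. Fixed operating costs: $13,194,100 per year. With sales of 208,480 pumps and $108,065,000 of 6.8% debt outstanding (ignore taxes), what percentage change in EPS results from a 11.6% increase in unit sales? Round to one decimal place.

+28.6%

Total contribution margin = 208,480 × $165.74 = $34,553,475.20.
Operating income = contribution − fixed costs = $34,553,475.20 − $13,194,100 = $21,359,375.20.
After interest of $7,348,420.00, pre-tax earnings = $14,010,955.20.
DCL = total CM / (EBIT − I) = $34,553,475.20 / $14,010,955.20 = 2.4662.
%ΔEPS = DCL × %ΔSales = 2.4662 × +11.6% = +28.6%.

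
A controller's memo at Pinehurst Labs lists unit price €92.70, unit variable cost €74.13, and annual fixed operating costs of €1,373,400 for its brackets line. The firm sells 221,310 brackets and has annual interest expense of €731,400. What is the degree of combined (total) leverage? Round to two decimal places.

2.05

Contribution at this volume is 221,310 × €18.57 = €4,109,726.70.
Operating income = contribution − fixed costs = €4,109,726.70 − €1,373,400 = €2,736,326.70. Interest = €731,400.00.
DOL = €4,109,726.70 ÷ €2,736,326.70 = 1.5019; DFL = €2,736,326.70 ÷ €2,004,926.70 = 1.3648.
Combined leverage = 1.5019 × 1.3648 = 2.0498.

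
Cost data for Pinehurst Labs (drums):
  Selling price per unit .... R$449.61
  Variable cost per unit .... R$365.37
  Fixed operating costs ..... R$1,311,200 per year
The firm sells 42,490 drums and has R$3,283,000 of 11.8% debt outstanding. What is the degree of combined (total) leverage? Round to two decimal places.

1.90

At 42,490 units, contribution = 42,490 × R$84.24 = R$3,579,357.60.
EBIT = R$3,579,357.60 − R$1,311,200 = R$2,268,157.60. Interest = R$387,394.00, so EBIT − I = R$1,880,763.60.
DCL = contribution ÷ (EBIT − I) = R$3,579,357.60 ÷ R$1,880,763.60 = 1.9031.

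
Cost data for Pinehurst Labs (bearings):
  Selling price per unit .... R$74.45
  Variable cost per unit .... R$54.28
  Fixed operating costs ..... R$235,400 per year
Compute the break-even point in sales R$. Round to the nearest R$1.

R$868,891

CM per unit = R$74.45 − R$54.28 = R$20.17; CM ratio = R$20.17 / R$74.45 = 0.2709.
Break-even revenue = fixed costs × price ÷ CM = R$235,400 × R$74.45 ÷ R$20.17 = R$868,891.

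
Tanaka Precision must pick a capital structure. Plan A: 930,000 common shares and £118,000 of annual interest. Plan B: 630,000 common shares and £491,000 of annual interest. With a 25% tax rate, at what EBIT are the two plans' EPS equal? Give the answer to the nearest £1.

£1,274,300

Set EPS_A = EPS_B: (EBIT − £118,000)(1 − 0.25) ÷ 930,000 = (EBIT − £491,000)(1 − 0.25) ÷ 630,000.
The (1 − t) factor cancels: (EBIT − 118,000) × 630,000 = (EBIT − 491,000) × 930,000.
Solving, EBIT = (491,000·930,000 − 118,000·630,000) / (930,000 − 630,000) = 382,290,000,000 / 300,000 = 1,274,300.00.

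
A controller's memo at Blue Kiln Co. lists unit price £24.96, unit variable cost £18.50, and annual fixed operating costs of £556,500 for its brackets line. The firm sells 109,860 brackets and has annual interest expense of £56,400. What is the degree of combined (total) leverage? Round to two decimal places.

7.33

At 109,860 units, contribution = 109,860 × £6.46 = £709,695.60.
Operating income = contribution − fixed costs = £709,695.60 − £556,500 = £153,195.60. Interest = £56,400.00, so EBIT − I = £96,795.60.
DCL = contribution ÷ (EBIT − I) = £709,695.60 ÷ £96,795.60 = 7.3319.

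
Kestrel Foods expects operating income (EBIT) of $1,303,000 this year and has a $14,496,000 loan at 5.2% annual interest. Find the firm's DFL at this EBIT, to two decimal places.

Interest = $753,792.00.
Degree of financial leverage = EBIT / (EBIT − interest) = $1,303,000 / $549,208.00 = 2.3725.

2.37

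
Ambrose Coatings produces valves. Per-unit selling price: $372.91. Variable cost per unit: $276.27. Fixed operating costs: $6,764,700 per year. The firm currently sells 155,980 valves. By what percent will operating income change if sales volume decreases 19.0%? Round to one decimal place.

-34.5%

At 155,980 units, contribution = 155,980 × $96.64 = $15,073,907.20.
EBIT = $15,073,907.20 − $6,764,700 = $8,309,207.20.
Degree of operating leverage = $15,073,907.20 / $8,309,207.20 = 1.8141.
So EBIT moves 1.8141 × (-19.0%) = -34.5%.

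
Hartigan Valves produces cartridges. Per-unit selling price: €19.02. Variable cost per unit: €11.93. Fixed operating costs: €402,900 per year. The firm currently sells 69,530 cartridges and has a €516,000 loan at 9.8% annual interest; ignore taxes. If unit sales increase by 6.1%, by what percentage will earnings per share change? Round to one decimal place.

+76.1%

At 69,530 units, contribution = 69,530 × €7.09 = €492,967.70.
Subtracting fixed costs: EBIT = €492,967.70 − €402,900 = €90,067.70.
Interest = €50,568.00, so EBIT − I = €39,499.70.
DCL = total CM / (EBIT − I) = €492,967.70 / €39,499.70 = 12.4803.
EPS therefore changes by 12.4803 × (+6.1%) = +76.1%.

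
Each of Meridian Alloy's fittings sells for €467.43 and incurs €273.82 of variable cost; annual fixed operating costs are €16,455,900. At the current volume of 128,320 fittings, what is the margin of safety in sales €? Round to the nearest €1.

Each unit contributes €467.43 − €273.82 = €193.61. Break-even units = €16,455,900 ÷ €193.61 = 84,995.09; break-even revenue = 84,995.09 × €467.43 = €39,729,256.43.
Actual sales revenue = 128,320 × €467.43 = €59,980,617.60.
Margin of safety = €59,980,617.60 − €39,729,256.43 = €20,251,361.

€20,251,361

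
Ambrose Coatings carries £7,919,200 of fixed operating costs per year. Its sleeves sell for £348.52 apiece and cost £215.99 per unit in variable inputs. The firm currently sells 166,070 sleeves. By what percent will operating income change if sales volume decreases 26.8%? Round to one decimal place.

At 166,070 units, contribution = 166,070 × £132.53 = £22,009,257.10.
Subtracting fixed costs: EBIT = £22,009,257.10 − £7,919,200 = £14,090,057.10.
DOL = contribution ÷ EBIT = £22,009,257.10 ÷ £14,090,057.10 = 1.5620.
So EBIT moves 1.5620 × (-26.8%) = -41.9%.

-41.9%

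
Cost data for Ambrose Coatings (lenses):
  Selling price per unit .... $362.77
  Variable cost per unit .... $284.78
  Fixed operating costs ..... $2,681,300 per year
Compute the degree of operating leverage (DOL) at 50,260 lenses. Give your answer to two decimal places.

Contribution at this volume is 50,260 × $77.99 = $3,919,777.40.
EBIT = $3,919,777.40 − $2,681,300 = $1,238,477.40.
DOL = contribution ÷ EBIT = $3,919,777.40 ÷ $1,238,477.40 = 3.1650.

3.16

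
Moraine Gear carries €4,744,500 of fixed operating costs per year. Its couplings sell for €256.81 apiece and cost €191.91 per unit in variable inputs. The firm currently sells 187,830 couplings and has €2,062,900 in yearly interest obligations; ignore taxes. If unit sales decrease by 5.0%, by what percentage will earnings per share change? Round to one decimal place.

Total contribution margin = 187,830 × €64.90 = €12,190,167.00.
Operating income = contribution − fixed costs = €12,190,167.00 − €4,744,500 = €7,445,667.00.
Interest = €2,062,900.00, so EBIT − I = €5,382,767.00.
Degree of combined leverage = contribution ÷ (EBIT − I) = €12,190,167.00 ÷ €5,382,767.00 = 2.2647.
EPS therefore changes by 2.2647 × (-5.0%) = -11.3%.

-11.3%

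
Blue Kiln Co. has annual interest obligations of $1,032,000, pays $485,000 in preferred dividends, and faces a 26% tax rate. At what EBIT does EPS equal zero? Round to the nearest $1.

Grossing the preferred dividend up to pre-tax terms: $485,000 / (1 − 0.26) = $655,405.41.
Financial break-even EBIT = interest + D_p ÷ (1 − t) = $1,032,000 + $655,405.41 = $1,687,405.41.

$1,687,405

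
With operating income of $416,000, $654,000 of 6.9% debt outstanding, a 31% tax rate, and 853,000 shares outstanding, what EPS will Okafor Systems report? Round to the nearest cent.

$0.30

Interest = $45,126.00, so EBT = $416,000 − $45,126.00 = $370,874.00.
Net income = $370,874.00 × (1 − 0.31) = $255,903.06.
Per share: $255,903.06 / 853,000 shares = $0.30.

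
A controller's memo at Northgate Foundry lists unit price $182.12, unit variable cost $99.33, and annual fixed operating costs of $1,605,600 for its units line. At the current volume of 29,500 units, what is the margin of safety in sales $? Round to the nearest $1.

Contribution margin per unit = $182.12 − $99.33 = $82.79. Break-even units = $1,605,600 ÷ $82.79 = 19,393.65; break-even revenue = 19,393.65 × $182.12 = $3,531,970.91.
Current sales = 29,500 × $182.12 = $5,372,540.00.
Margin of safety = $5,372,540.00 − $3,531,970.91 = $1,840,569.

$1,840,569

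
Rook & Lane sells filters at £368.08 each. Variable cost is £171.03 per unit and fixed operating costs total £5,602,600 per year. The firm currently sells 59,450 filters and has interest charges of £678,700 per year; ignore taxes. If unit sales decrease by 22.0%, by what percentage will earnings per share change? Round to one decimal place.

-47.4%

At 59,450 units, contribution = 59,450 × £197.05 = £11,714,622.50.
Subtracting fixed costs: EBIT = £11,714,622.50 − £5,602,600 = £6,112,022.50.
After interest of £678,700.00, pre-tax earnings = £5,433,322.50.
Degree of combined leverage = contribution ÷ (EBIT − I) = £11,714,622.50 ÷ £5,433,322.50 = 2.1561.
EPS therefore changes by 2.1561 × (-22.0%) = -47.4%.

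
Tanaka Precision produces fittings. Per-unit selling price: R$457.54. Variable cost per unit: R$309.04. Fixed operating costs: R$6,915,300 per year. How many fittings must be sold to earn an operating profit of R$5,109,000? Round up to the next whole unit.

80,972 fittings

Unit CM = price − variable cost = R$457.54 − R$309.04 = R$148.50.
Required volume = (fixed costs + target profit) ÷ CM = (R$6,915,300 + R$5,109,000) ÷ R$148.50 = 80,971.72, so 80,972 fittings.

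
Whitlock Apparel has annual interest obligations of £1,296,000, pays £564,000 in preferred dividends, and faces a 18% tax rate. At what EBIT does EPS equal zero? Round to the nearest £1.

£1,983,805

Preferred dividends are paid after tax, so their pre-tax equivalent is £564,000 ÷ (1 − 0.18) = £687,804.88.
Financial break-even EBIT = interest + D_p ÷ (1 − t) = £1,296,000 + £687,804.88 = £1,983,804.88.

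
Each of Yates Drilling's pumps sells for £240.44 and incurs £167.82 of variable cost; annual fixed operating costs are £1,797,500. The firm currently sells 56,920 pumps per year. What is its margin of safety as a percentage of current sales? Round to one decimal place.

56.5%

Each unit contributes £240.44 − £167.82 = £72.62. Break-even units = £1,797,500 ÷ £72.62 = 24,752.13; break-even revenue = 24,752.13 × £240.44 = £5,951,403.19.
Current sales = 56,920 × £240.44 = £13,685,844.80.
Margin of safety = (£13,685,844.80 − £5,951,403.19) ÷ £13,685,844.80 = 56.5%.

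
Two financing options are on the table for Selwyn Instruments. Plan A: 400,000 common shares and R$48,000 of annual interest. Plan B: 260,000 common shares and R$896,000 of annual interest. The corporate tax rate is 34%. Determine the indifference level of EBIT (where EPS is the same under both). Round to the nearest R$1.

At indifference, (EBIT − 48,000)(1 − t)/400,000 = (EBIT − 896,000)(1 − t)/260,000.
Cancelling (1 − t) and cross-multiplying: 260,000·(EBIT − 48,000) = 400,000·(EBIT − 896,000).
EBIT × (400,000 − 260,000) = 896,000 × 400,000 − 48,000 × 260,000 = 345,920,000,000, so EBIT = 345,920,000,000 ÷ 140,000 = 2,470,857.14.

R$2,470,857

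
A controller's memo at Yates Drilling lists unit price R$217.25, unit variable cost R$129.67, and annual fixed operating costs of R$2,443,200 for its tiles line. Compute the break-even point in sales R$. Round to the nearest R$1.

R$6,060,575

CM per unit = R$217.25 − R$129.67 = R$87.58; CM ratio = R$87.58 / R$217.25 = 0.4031.
Break-even revenue = fixed costs × price ÷ CM = R$2,443,200 × R$217.25 ÷ R$87.58 = R$6,060,575.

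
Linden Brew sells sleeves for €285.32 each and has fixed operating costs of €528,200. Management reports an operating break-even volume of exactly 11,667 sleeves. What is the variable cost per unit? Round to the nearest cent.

€240.05

At break-even, FC = Q × (P − VC), so P − VC = €528,200 ÷ 11,667 = €45.2730.
Hence VC = price − CM = €285.32 − €45.2730 = €240.05.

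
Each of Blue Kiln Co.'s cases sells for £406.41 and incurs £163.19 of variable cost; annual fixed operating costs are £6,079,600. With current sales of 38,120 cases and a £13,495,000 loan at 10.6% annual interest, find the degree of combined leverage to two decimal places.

Contribution at this volume is 38,120 × £243.22 = £9,271,546.40.
EBIT = £9,271,546.40 − £6,079,600 = £3,191,946.40. Interest = £1,430,470.00, so EBIT − I = £1,761,476.40.
DCL = contribution ÷ (EBIT − I) = £9,271,546.40 ÷ £1,761,476.40 = 5.2635.

5.26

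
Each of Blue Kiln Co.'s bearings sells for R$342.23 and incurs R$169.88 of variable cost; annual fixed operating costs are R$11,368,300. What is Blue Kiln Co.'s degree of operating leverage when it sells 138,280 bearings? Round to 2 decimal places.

At 138,280 units, contribution = 138,280 × R$172.35 = R$23,832,558.00.
Subtracting fixed costs: EBIT = R$23,832,558.00 − R$11,368,300 = R$12,464,258.00.
Degree of operating leverage = R$23,832,558.00 / R$12,464,258.00 = 1.9121.

1.91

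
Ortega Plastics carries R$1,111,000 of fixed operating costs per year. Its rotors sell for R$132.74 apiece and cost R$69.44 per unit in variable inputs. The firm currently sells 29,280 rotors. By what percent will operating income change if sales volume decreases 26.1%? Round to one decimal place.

At 29,280 units, contribution = 29,280 × R$63.30 = R$1,853,424.00.
Subtracting fixed costs: EBIT = R$1,853,424.00 − R$1,111,000 = R$742,424.00.
So DOL = total CM / EBIT = R$1,853,424.00 / R$742,424.00 = 2.4964.
%ΔEBIT = DOL × %ΔSales = 2.4964 × -26.1% = -65.2%.

-65.2%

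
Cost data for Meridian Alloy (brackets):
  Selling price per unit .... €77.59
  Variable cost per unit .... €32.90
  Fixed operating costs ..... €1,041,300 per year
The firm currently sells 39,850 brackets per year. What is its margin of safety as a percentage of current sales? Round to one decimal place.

Contribution margin per unit = €77.59 − €32.90 = €44.69. Break-even units = €1,041,300 ÷ €44.69 = 23,300.51; break-even revenue = 23,300.51 × €77.59 = €1,807,886.93.
Actual sales revenue = 39,850 × €77.59 = €3,091,961.50.
Margin of safety = (€3,091,961.50 − €1,807,886.93) ÷ €3,091,961.50 = 41.5%.

41.5%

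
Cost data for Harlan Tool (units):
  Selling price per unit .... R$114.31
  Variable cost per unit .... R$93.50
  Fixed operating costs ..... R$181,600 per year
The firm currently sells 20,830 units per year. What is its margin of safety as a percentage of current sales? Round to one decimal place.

Each unit contributes R$114.31 − R$93.50 = R$20.81. Break-even units = R$181,600 ÷ R$20.81 = 8,726.57; break-even revenue = 8,726.57 × R$114.31 = R$997,534.65.
Actual sales revenue = 20,830 × R$114.31 = R$2,381,077.30.
Margin of safety = (R$2,381,077.30 − R$997,534.65) ÷ R$2,381,077.30 = 58.1%.

58.1%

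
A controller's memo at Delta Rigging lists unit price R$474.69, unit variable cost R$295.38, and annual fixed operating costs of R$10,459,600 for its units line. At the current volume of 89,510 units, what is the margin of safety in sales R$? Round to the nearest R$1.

Unit CM = price − variable cost = R$474.69 − R$295.38 = R$179.31. Break-even units = R$10,459,600 ÷ R$179.31 = 58,332.50; break-even revenue = 58,332.50 × R$474.69 = R$27,689,852.90.
Current sales = 89,510 × R$474.69 = R$42,489,501.90.
Margin of safety = R$42,489,501.90 − R$27,689,852.90 = R$14,799,649.

R$14,799,649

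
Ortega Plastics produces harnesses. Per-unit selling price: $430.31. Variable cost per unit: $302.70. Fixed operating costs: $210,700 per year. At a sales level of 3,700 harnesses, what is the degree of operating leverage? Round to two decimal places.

Contribution at this volume is 3,700 × $127.61 = $472,157.00.
EBIT = $472,157.00 − $210,700 = $261,457.00.
Degree of operating leverage = $472,157.00 / $261,457.00 = 1.8059.

1.81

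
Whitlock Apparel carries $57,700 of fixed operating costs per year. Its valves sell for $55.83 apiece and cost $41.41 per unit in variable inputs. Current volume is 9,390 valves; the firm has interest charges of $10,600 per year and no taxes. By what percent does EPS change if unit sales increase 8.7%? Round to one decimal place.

+17.6%

Contribution at this volume is 9,390 × $14.42 = $135,403.80.
Subtracting fixed costs: EBIT = $135,403.80 − $57,700 = $77,703.80.
After interest of $10,600.00, pre-tax earnings = $67,103.80.
DCL = total CM / (EBIT − I) = $135,403.80 / $67,103.80 = 2.0178.
%ΔEPS = DCL × %ΔSales = 2.0178 × +8.7% = +17.6%.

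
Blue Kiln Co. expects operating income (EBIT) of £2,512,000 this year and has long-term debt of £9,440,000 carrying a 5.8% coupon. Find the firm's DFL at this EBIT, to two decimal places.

Interest = £547,520.00.
DFL = EBIT ÷ (EBIT − I) = £2,512,000 ÷ (£2,512,000 − £547,520.00) = £2,512,000 ÷ £1,964,480.00 = 1.2787.

1.28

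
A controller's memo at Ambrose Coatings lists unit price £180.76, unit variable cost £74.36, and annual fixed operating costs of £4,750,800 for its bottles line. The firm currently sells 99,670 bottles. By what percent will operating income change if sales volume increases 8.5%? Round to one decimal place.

+15.4%

Total contribution margin = 99,670 × £106.40 = £10,604,888.00.
EBIT = £10,604,888.00 − £4,750,800 = £5,854,088.00.
Degree of operating leverage = £10,604,888.00 / £5,854,088.00 = 1.8115.
Operating income changes by 1.8115 × +8.5% = +15.4%.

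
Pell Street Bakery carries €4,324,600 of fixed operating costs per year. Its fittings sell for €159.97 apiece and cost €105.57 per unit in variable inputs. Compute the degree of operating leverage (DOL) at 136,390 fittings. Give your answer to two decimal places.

2.40

Contribution at this volume is 136,390 × €54.40 = €7,419,616.00.
EBIT = €7,419,616.00 − €4,324,600 = €3,095,016.00.
DOL = contribution ÷ EBIT = €7,419,616.00 ÷ €3,095,016.00 = 2.3973.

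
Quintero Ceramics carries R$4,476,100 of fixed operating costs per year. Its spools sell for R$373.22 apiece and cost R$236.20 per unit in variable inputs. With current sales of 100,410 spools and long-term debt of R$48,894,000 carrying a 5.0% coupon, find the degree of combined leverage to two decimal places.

Total contribution margin = 100,410 × R$137.02 = R$13,758,178.20.
Subtracting fixed costs: EBIT = R$13,758,178.20 − R$4,476,100 = R$9,282,078.20. Interest = R$2,444,700.00, so EBIT − I = R$6,837,378.20.
Degree of total leverage = total CM / (EBIT − interest) = R$13,758,178.20 / R$6,837,378.20 = 2.0122.

2.01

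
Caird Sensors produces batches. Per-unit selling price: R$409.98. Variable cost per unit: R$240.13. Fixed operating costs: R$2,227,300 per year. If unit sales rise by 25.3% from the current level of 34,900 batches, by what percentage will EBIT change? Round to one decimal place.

+40.5%

Total contribution margin = 34,900 × R$169.85 = R$5,927,765.00.
EBIT = R$5,927,765.00 − R$2,227,300 = R$3,700,465.00.
DOL = contribution ÷ EBIT = R$5,927,765.00 ÷ R$3,700,465.00 = 1.6019.
So EBIT moves 1.6019 × (+25.3%) = +40.5%.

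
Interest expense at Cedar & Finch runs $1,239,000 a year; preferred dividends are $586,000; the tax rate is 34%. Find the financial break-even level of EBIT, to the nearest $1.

Grossing the preferred dividend up to pre-tax terms: $586,000 / (1 − 0.34) = $887,878.79.
EPS = 0 when EBIT covers interest plus the pre-tax preferred burden: $1,239,000 + $887,878.79 = $2,126,878.79.

$2,126,879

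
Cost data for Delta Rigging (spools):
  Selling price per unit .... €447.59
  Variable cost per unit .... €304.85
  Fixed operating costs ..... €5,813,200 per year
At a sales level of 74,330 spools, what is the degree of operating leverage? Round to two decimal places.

At 74,330 units, contribution = 74,330 × €142.74 = €10,609,864.20.
EBIT = €10,609,864.20 − €5,813,200 = €4,796,664.20.
So DOL = total CM / EBIT = €10,609,864.20 / €4,796,664.20 = 2.2119.

2.21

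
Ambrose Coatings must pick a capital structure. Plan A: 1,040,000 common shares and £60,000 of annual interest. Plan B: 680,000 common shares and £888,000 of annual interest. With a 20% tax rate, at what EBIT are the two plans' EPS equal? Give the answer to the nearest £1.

£2,452,000

At indifference, (EBIT − 60,000)(1 − t)/1,040,000 = (EBIT − 888,000)(1 − t)/680,000.
The (1 − t) factor cancels: (EBIT − 60,000) × 680,000 = (EBIT − 888,000) × 1,040,000.
Solving, EBIT = (888,000·1,040,000 − 60,000·680,000) / (1,040,000 − 680,000) = 882,720,000,000 / 360,000 = 2,452,000.00.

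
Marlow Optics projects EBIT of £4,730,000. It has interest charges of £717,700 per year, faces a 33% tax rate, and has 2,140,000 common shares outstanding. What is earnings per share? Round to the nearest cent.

£1.26

Pre-tax income = £4,730,000 − £717,700.00 = £4,012,300.00.
Net income = £4,012,300.00 × (1 − 0.33) = £2,688,241.00.
EPS = £2,688,241.00 ÷ 2,140,000 = £1.26.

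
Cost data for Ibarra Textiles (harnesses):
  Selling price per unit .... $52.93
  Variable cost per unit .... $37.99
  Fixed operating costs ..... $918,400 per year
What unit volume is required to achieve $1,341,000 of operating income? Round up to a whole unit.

Unit CM = price − variable cost = $52.93 − $37.99 = $14.94.
Need Q such that Q × $14.94 − $918,400 = $1,341,000, i.e. Q = $2,259,400 / $14.94 = 151,231.59 → 151,232.

151,232 harnesses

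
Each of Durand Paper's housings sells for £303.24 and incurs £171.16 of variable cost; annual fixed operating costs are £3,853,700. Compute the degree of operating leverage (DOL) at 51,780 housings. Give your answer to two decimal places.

Total contribution margin = 51,780 × £132.08 = £6,839,102.40.
Operating income = contribution − fixed costs = £6,839,102.40 − £3,853,700 = £2,985,402.40.
Degree of operating leverage = £6,839,102.40 / £2,985,402.40 = 2.2908.

2.29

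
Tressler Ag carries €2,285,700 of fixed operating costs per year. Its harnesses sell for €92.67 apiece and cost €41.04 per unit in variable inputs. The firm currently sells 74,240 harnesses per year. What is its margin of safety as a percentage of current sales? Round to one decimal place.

40.4%

Each unit contributes €92.67 − €41.04 = €51.63. Break-even units = €2,285,700 ÷ €51.63 = 44,270.77; break-even revenue = 44,270.77 × €92.67 = €4,102,572.52.
Current sales = 74,240 × €92.67 = €6,879,820.80.
Margin of safety = (€6,879,820.80 − €4,102,572.52) ÷ €6,879,820.80 = 40.4%.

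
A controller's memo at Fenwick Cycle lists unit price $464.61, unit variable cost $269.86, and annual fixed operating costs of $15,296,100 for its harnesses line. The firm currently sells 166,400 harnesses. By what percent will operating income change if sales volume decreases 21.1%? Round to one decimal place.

At 166,400 units, contribution = 166,400 × $194.75 = $32,406,400.00.
Operating income = contribution − fixed costs = $32,406,400.00 − $15,296,100 = $17,110,300.00.
DOL = contribution ÷ EBIT = $32,406,400.00 ÷ $17,110,300.00 = 1.8940.
Operating income changes by 1.8940 × -21.1% = -40.0%.

-40.0%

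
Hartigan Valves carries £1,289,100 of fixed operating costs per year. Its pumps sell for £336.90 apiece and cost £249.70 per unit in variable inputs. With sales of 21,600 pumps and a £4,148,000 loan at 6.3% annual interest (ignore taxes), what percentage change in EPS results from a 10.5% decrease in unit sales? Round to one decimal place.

At 21,600 units, contribution = 21,600 × £87.20 = £1,883,520.00.
Subtracting fixed costs: EBIT = £1,883,520.00 − £1,289,100 = £594,420.00.
Interest = £261,324.00, so EBIT − I = £333,096.00.
DCL = total CM / (EBIT − I) = £1,883,520.00 / £333,096.00 = 5.6546.
EPS therefore changes by 5.6546 × (-10.5%) = -59.4%.

-59.4%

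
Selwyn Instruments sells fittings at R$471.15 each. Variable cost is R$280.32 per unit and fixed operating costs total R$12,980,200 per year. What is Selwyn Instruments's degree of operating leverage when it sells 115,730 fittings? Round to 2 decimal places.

2.43

Contribution at this volume is 115,730 × R$190.83 = R$22,084,755.90.
EBIT = R$22,084,755.90 − R$12,980,200 = R$9,104,555.90.
Degree of operating leverage = R$22,084,755.90 / R$9,104,555.90 = 2.4257.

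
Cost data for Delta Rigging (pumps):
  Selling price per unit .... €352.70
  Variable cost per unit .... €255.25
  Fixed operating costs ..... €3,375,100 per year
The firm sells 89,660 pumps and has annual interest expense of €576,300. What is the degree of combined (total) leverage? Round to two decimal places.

Contribution at this volume is 89,660 × €97.45 = €8,737,367.00.
Operating income = contribution − fixed costs = €8,737,367.00 − €3,375,100 = €5,362,267.00. Interest = €576,300.00.
DOL = €8,737,367.00 ÷ €5,362,267.00 = 1.6294; DFL = €5,362,267.00 ÷ €4,785,967.00 = 1.1204.
DCL = DOL × DFL = 1.6294 × 1.1204 = 1.8256.

1.83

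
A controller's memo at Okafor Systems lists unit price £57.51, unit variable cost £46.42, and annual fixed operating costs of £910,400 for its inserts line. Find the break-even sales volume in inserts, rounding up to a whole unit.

82,092 inserts

Unit CM = price − variable cost = £57.51 − £46.42 = £11.09.
Units to break even: £910,400 ÷ £11.09 = 82,091.97, rounded up to 82,092.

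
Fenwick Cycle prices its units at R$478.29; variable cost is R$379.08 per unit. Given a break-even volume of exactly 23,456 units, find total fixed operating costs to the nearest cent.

Each unit contributes R$478.29 − R$379.08 = R$99.21.
Since BE = FC / CM, FC = 23,456 × R$99.21 = R$2,327,069.76.

R$2,327,069.76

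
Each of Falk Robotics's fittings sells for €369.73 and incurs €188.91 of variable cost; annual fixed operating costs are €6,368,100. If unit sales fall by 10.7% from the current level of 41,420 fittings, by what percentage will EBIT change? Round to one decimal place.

Total contribution margin = 41,420 × €180.82 = €7,489,564.40.
Operating income = contribution − fixed costs = €7,489,564.40 − €6,368,100 = €1,121,464.40.
So DOL = total CM / EBIT = €7,489,564.40 / €1,121,464.40 = 6.6784.
%ΔEBIT = DOL × %ΔSales = 6.6784 × -10.7% = -71.5%.

-71.5%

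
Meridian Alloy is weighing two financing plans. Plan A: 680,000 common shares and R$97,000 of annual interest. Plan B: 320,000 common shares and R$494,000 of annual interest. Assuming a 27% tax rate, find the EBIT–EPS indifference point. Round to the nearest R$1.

At indifference, (EBIT − 97,000)(1 − t)/680,000 = (EBIT − 494,000)(1 − t)/320,000.
The (1 − t) factor cancels: (EBIT − 97,000) × 320,000 = (EBIT − 494,000) × 680,000.
Solving, EBIT = (494,000·680,000 − 97,000·320,000) / (680,000 − 320,000) = 304,880,000,000 / 360,000 = 846,888.89.

R$846,889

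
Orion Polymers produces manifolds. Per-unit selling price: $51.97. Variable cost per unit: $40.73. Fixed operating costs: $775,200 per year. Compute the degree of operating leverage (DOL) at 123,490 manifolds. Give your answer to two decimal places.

Total contribution margin = 123,490 × $11.24 = $1,388,027.60.
EBIT = $1,388,027.60 − $775,200 = $612,827.60.
Degree of operating leverage = $1,388,027.60 / $612,827.60 = 2.2650.

2.26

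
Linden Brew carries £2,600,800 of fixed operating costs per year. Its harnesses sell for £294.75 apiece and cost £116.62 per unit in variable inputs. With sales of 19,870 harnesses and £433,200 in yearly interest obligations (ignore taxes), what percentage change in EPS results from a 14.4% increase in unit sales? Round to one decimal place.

+100.8%

Total contribution margin = 19,870 × £178.13 = £3,539,443.10.
Subtracting fixed costs: EBIT = £3,539,443.10 − £2,600,800 = £938,643.10.
Interest = £433,200.00, so EBIT − I = £505,443.10.
Degree of combined leverage = contribution ÷ (EBIT − I) = £3,539,443.10 ÷ £505,443.10 = 7.0027.
EPS therefore changes by 7.0027 × (+14.4%) = +100.8%.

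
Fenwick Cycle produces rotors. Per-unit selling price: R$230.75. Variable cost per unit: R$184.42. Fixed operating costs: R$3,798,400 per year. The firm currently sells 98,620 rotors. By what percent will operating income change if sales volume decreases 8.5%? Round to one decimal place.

At 98,620 units, contribution = 98,620 × R$46.33 = R$4,569,064.60.
EBIT = R$4,569,064.60 − R$3,798,400 = R$770,664.60.
So DOL = total CM / EBIT = R$4,569,064.60 / R$770,664.60 = 5.9287.
So EBIT moves 5.9287 × (-8.5%) = -50.4%.

-50.4%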